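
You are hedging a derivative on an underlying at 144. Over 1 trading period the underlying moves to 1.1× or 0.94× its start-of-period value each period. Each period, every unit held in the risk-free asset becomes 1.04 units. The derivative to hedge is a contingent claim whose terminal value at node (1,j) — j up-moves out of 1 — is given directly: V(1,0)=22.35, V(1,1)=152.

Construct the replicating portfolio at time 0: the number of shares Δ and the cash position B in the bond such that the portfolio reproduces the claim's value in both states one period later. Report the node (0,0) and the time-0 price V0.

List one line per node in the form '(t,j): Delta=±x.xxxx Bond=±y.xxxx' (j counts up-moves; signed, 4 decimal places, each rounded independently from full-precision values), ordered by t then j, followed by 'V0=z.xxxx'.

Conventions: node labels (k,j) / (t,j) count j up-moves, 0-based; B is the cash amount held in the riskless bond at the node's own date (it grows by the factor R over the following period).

Arbitrage-free pricing uses the up-move probability p* = (R−d)/(u−d) = 0.6250, discounting each step at R = 1.04.
At maturity the claim pays: V(1,0)=22.3500, V(1,1)=152.0000
  t=0,j=0: stock 144.0000 → up 158.4000 (V=152.0000), down 135.3600 (V=22.3500). Price 99.4050; hedge Δ=5.6272, bond B=-710.9075.
Check: Δ(0,0)·S0 + B(0,0) = 99.4050 = V0.

(0,0): Delta=5.6272 Bond=-710.9075
V0=99.4050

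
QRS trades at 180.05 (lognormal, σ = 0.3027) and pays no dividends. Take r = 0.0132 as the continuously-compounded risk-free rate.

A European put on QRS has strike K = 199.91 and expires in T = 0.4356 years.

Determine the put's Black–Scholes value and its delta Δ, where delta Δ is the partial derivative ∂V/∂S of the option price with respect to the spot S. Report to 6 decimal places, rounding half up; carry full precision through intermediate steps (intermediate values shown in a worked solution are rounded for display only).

price = 26.229268
Δ = -0.653602

σ√T = 0.3027·√0.4356 = 0.199782
d₁ = (ln(S/K) + (r+σ²/2)T) / (σ√T) = (ln(180.05/199.91) + (0.0132+0.3027²/2)·0.4356) / 0.199782 = (-0.104633 + 0.025706) / 0.199782 = -0.395062
d₂ = d₁ − σ√T = -0.395062 − 0.199782 = -0.594844
e^{−rT} = 0.994267
N(−d₁) = 0.653602,  N(−d₂) = 0.724026
Put price V = K·e^{−rT}·N(−d₂) − S·N(−d₁) = 143.910225 − 117.680956 = 26.229268
Δ = −N(−d₁) = -0.653602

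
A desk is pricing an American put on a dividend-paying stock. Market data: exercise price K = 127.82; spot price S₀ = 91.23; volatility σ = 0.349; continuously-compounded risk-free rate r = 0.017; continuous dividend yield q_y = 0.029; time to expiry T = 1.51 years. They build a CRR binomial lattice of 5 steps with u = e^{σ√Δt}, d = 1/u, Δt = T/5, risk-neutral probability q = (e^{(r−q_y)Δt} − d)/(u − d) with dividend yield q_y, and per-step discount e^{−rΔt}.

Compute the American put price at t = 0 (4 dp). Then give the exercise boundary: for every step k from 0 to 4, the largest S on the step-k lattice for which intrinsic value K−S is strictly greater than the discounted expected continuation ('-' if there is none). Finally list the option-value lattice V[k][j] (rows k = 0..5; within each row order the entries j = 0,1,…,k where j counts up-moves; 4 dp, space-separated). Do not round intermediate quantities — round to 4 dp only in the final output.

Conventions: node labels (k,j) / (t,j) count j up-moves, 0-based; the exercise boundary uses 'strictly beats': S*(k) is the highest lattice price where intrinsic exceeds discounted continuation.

Δt=0.30200, u=1.21142, d=0.82548, q=0.44283, disc=e^(-rΔt)=0.99488
k=5 terminal: V=max(K-S,0) → 92.8522 76.5036 52.5115 17.3024 0.0000 0.0000
k=4: j=0 S=42.3606 intr=85.4594 cont=85.1742 V=85.4594[EX]; j=1 S=62.1656 intr=65.6544 cont=65.5420 V=65.6544[EX]; j=2 S=91.2300 intr=36.5900 cont=36.7310 V=36.7310[hold]; j=3 S=133.8830 intr=0.0000 cont=9.5911 V=9.5911[hold]; j=4 S=196.4777 intr=0.0000 cont=0.0000 V=0.0000[hold]  S*(4)=62.1656
k=3: j=0 S=51.3164 intr=76.5036 cont=76.2965 V=76.5036[EX]; j=1 S=75.3085 intr=52.5115 cont=52.5758 V=52.5758[hold]; j=2 S=110.5176 intr=17.3024 cont=24.5862 V=24.5862[hold]; j=3 S=162.1882 intr=0.0000 cont=5.3165 V=5.3165[hold]  S*(3)=51.3164
k=2: j=0 S=62.1656 intr=65.6544 cont=65.5703 V=65.6544[EX]; j=1 S=91.2300 intr=36.5900 cont=39.9755 V=39.9755[hold]; j=2 S=133.8830 intr=0.0000 cont=15.9709 V=15.9709[hold]  S*(2)=62.1656
k=1: j=0 S=75.3085 intr=52.5115 cont=54.0052 V=54.0052[hold]; j=1 S=110.5176 intr=17.3024 cont=29.1954 V=29.1954[hold]  S*(1)=-
k=0: j=0 S=91.2300 intr=36.5900 cont=42.7985 V=42.7985[hold]  S*(0)=-

price = 42.7985
boundary = - - 62.1656 51.3164 62.1656
tree:
42.7985
54.0052 29.1954
65.6544 39.9755 15.9709
76.5036 52.5758 24.5862 5.3165
85.4594 65.6544 36.7310 9.5911 0.0000
92.8522 76.5036 52.5115 17.3024 0.0000 0.0000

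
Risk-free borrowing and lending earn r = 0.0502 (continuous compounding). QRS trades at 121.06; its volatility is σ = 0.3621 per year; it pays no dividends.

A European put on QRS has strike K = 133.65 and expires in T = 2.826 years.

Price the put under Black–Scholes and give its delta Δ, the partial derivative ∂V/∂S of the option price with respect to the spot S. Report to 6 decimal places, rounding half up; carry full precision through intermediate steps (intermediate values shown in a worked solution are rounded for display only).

price = 25.867519
Δ = -0.353875

σ√T = 0.3621·√2.826 = 0.608716
d₁ = (ln(S/K) + (r+σ²/2)T) / (σ√T) = (ln(121.06/133.65) + (0.0502+0.3621²/2)·2.826) / 0.608716 = (-0.098938 + 0.327133) / 0.608716 = 0.374879
d₂ = d₁ − σ√T = 0.374879 − 0.608716 = -0.233837
e^{−rT} = 0.867738
N(−d₁) = 0.353875,  N(−d₂) = 0.592444
Put price V = K·e^{−rT}·N(−d₂) − S·N(−d₁) = 68.707673 − 42.840154 = 25.867519
Δ = −N(−d₁) = -0.353875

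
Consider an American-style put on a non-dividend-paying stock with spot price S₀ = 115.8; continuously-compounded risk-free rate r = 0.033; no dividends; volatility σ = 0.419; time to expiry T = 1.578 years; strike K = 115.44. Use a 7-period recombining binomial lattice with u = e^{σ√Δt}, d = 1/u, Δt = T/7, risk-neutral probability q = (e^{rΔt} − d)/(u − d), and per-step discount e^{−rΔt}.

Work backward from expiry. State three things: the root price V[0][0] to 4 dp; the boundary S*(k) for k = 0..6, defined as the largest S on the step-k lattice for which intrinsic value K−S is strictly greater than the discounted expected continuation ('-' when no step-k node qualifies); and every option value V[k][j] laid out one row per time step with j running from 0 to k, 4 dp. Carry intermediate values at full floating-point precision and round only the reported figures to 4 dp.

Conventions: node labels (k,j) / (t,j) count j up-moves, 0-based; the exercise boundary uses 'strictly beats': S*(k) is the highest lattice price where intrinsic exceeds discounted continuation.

Δt=0.22543  u=1.22011  d=0.81960  q=0.46907  discount=0.99259
step 7 (expiry): payoffs max(K−S,0) = 86.6711 72.6128 51.6849 20.5303 0.0000 0.0000 0.0000 0.0000
step 6: (k=6,j=0): S=35.1012, K−S=80.3388, hold=79.4832 ⇒ V=80.3388 exercise | (k=6,j=1): S=52.2537, K−S=63.1863, hold=62.3307 ⇒ V=63.1863 exercise | (k=6,j=2): S=77.7881, K−S=37.6519, hold=36.7964 ⇒ V=37.6519 exercise | (k=6,j=3): S=115.8000, K−S=0.0000, hold=10.8193 ⇒ V=10.8193 continue | (k=6,j=4): S=172.3869, K−S=0.0000, hold=0.0000 ⇒ V=0.0000 continue | (k=6,j=5): S=256.6255, K−S=0.0000, hold=0.0000 ⇒ V=0.0000 continue | (k=6,j=6): S=382.0283, K−S=0.0000, hold=0.0000 ⇒ V=0.0000 continue  boundary S*=77.7881
step 5: (k=5,j=0): S=42.8272, K−S=72.6128, hold=71.7572 ⇒ V=72.6128 exercise | (k=5,j=1): S=63.7551, K−S=51.6849, hold=50.8293 ⇒ V=51.6849 exercise | (k=5,j=2): S=94.9097, K−S=20.5303, hold=24.8797 ⇒ V=24.8797 continue | (k=5,j=3): S=141.2884, K−S=0.0000, hold=5.7017 ⇒ V=5.7017 continue | (k=5,j=4): S=210.3304, K−S=0.0000, hold=0.0000 ⇒ V=0.0000 continue | (k=5,j=5): S=313.1105, K−S=0.0000, hold=0.0000 ⇒ V=0.0000 continue  boundary S*=63.7551
step 4: (k=4,j=0): S=52.2537, K−S=63.1863, hold=62.3307 ⇒ V=63.1863 exercise | (k=4,j=1): S=77.7881, K−S=37.6519, hold=38.8214 ⇒ V=38.8214 continue | (k=4,j=2): S=115.8000, K−S=0.0000, hold=15.7661 ⇒ V=15.7661 continue | (k=4,j=3): S=172.3869, K−S=0.0000, hold=3.0047 ⇒ V=3.0047 continue | (k=4,j=4): S=256.6255, K−S=0.0000, hold=0.0000 ⇒ V=0.0000 continue  boundary S*=52.2537
step 3: (k=3,j=0): S=63.7551, K−S=51.6849, hold=51.3738 ⇒ V=51.6849 exercise | (k=3,j=1): S=94.9097, K−S=20.5303, hold=27.7992 ⇒ V=27.7992 continue | (k=3,j=2): S=141.2884, K−S=0.0000, hold=9.7076 ⇒ V=9.7076 continue | (k=3,j=3): S=210.3304, K−S=0.0000, hold=1.5835 ⇒ V=1.5835 continue  boundary S*=63.7551
step 2: (k=2,j=0): S=77.7881, K−S=37.6519, hold=40.1808 ⇒ V=40.1808 continue | (k=2,j=1): S=115.8000, K−S=0.0000, hold=19.1698 ⇒ V=19.1698 continue | (k=2,j=2): S=172.3869, K−S=0.0000, hold=5.8531 ⇒ V=5.8531 continue  boundary S*=-
step 1: (k=1,j=0): S=94.9097, K−S=20.5303, hold=30.1004 ⇒ V=30.1004 continue | (k=1,j=1): S=141.2884, K−S=0.0000, hold=12.8275 ⇒ V=12.8275 continue  boundary S*=-
step 0: (k=0,j=0): S=115.8000, K−S=0.0000, hold=21.8351 ⇒ V=21.8351 continue  boundary S*=-

price = 21.8351
boundary = - - - 63.7551 52.2537 63.7551 77.7881
tree:
21.8351
30.1004 12.8275
40.1808 19.1698 5.8531
51.6849 27.7992 9.7076 1.5835
63.1863 38.8214 15.7661 3.0047 0.0000
72.6128 51.6849 24.8797 5.7017 0.0000 0.0000
80.3388 63.1863 37.6519 10.8193 0.0000 0.0000 0.0000
86.6711 72.6128 51.6849 20.5303 0.0000 0.0000 0.0000 0.0000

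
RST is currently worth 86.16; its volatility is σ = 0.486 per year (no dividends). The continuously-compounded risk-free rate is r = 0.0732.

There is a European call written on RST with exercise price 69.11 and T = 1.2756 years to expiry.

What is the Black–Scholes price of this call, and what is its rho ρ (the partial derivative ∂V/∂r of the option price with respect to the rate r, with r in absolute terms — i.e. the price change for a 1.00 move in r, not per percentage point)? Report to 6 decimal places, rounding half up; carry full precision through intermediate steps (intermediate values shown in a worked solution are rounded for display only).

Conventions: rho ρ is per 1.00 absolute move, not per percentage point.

σ√T = 0.486·√1.2756 = 0.548900
d₁ = (ln(S/K) + (r+σ²/2)T) / (σ√T) = (ln(86.16/69.11) + (0.0732+0.486²/2)·1.2756) / 0.548900 = (0.220507 + 0.244020) / 0.548900 = 0.846285
d₂ = d₁ − σ√T = 0.846285 − 0.548900 = 0.297385
e^{−rT} = 0.910853
N(d₁) = 0.801303,  N(d₂) = 0.616914
Call price V = S·N(d₁) − K·e^{−rT}·N(d₂) = 69.040284 − 38.834124 = 30.206159
ρ = K·T·e^{−rT}·N(d₂) = 49.536809

price = 30.206159
ρ = 49.536809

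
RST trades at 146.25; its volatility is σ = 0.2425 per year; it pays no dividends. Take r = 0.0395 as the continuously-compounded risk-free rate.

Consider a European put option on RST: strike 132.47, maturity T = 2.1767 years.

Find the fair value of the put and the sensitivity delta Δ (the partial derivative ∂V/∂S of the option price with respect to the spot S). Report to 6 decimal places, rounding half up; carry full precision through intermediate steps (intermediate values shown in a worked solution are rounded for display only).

price = 9.113597
Δ = -0.243275

σ√T = 0.2425·√2.1767 = 0.357776
d₁ = (ln(S/K) + (r+σ²/2)T) / (σ√T) = (ln(146.25/132.47) + (0.0395+0.2425²/2)·2.1767) / 0.357776 = (0.098961 + 0.149981) / 0.357776 = 0.695806
d₂ = d₁ − σ√T = 0.695806 − 0.357776 = 0.338030
e^{−rT} = 0.917613
N(−d₁) = 0.243275,  N(−d₂) = 0.367670
Put price V = K·e^{−rT}·N(−d₂) − S·N(−d₁) = 44.692574 − 35.578977 = 9.113597
Δ = −N(−d₁) = -0.243275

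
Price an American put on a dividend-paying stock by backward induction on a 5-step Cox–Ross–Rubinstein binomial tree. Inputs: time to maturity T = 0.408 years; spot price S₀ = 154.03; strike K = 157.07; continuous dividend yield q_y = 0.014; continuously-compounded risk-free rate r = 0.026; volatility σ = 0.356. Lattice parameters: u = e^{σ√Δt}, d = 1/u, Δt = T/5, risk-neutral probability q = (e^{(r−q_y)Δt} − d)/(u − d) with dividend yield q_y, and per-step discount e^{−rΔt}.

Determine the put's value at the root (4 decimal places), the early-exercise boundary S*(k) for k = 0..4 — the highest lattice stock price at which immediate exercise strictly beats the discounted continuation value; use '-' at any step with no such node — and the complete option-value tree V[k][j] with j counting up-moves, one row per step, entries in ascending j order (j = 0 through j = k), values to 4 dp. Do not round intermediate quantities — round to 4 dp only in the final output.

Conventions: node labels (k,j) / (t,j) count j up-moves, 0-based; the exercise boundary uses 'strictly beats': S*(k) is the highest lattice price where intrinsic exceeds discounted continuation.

price = 15.8717
boundary = - - - 113.5298 125.6826
tree:
15.8717
23.1775 8.0087
32.5512 13.1011 2.5142
43.5402 20.7623 4.8398 0.0000
54.5178 31.3874 9.3164 0.0000 0.0000
64.4340 43.5402 17.9338 0.0000 0.0000 0.0000

Δt=0.08160  u=1.10704  d=0.90331  q=0.47941  discount=0.99788
step 5 (expiry): payoffs max(K−S,0) = 64.4340 43.5402 17.9338 0.0000 0.0000 0.0000
step 4: (k=4,j=0): S=102.5522, K−S=54.5178, hold=54.3020 ⇒ V=54.5178 exercise | (k=4,j=1): S=125.6826, K−S=31.3874, hold=31.1980 ⇒ V=31.3874 exercise | (k=4,j=2): S=154.0300, K−S=3.0400, hold=9.3164 ⇒ V=9.3164 continue | (k=4,j=3): S=188.7711, K−S=0.0000, hold=0.0000 ⇒ V=0.0000 continue | (k=4,j=4): S=231.3480, K−S=0.0000, hold=0.0000 ⇒ V=0.0000 continue  boundary S*=125.6826
step 3: (k=3,j=0): S=113.5298, K−S=43.5402, hold=43.3369 ⇒ V=43.5402 exercise | (k=3,j=1): S=139.1362, K−S=17.9338, hold=20.7623 ⇒ V=20.7623 continue | (k=3,j=2): S=170.5181, K−S=0.0000, hold=4.8398 ⇒ V=4.8398 continue | (k=3,j=3): S=208.9780, K−S=0.0000, hold=0.0000 ⇒ V=0.0000 continue  boundary S*=113.5298
step 2: (k=2,j=0): S=125.6826, K−S=31.3874, hold=32.5512 ⇒ V=32.5512 continue | (k=2,j=1): S=154.0300, K−S=3.0400, hold=13.1011 ⇒ V=13.1011 continue | (k=2,j=2): S=188.7711, K−S=0.0000, hold=2.5142 ⇒ V=2.5142 continue  boundary S*=-
step 1: (k=1,j=0): S=139.1362, K−S=17.9338, hold=23.1775 ⇒ V=23.1775 continue | (k=1,j=1): S=170.5181, K−S=0.0000, hold=8.0087 ⇒ V=8.0087 continue  boundary S*=-
step 0: (k=0,j=0): S=154.0300, K−S=3.0400, hold=15.8717 ⇒ V=15.8717 continue  boundary S*=-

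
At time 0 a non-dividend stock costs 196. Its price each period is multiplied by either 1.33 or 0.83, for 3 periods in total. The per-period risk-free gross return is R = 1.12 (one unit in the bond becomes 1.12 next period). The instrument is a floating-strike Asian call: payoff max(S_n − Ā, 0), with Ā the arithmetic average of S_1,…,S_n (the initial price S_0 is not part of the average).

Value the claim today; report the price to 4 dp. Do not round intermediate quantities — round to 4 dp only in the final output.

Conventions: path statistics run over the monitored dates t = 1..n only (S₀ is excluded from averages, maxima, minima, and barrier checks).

price = 25.9550

No-arbitrage gives p* = (R−d)/(u−d) = 0.5800: enumerate every path, weight its payoff by its p*-probability, and discount by R^3.
Enumerate all 2^3 = 8 price paths (U = up ×1.33, D = down ×0.83); each path with k up-moves has probability p*^k·(1−p*)^(3−k).
DDD: Ā=136.5916, payoff=0.0000, prob=0.074088
UDD: Ā=218.8756, payoff=0.0000, prob=0.102312
DUD: Ā=186.2090, payoff=0.0000, prob=0.102312
UUD: Ā=298.3830, payoff=0.0000, prob=0.141288
DDU: Ā=159.0956, payoff=20.4868, prob=0.102312
UDU: Ā=254.9364, payoff=32.8283, prob=0.141288
DUU: Ā=222.2697, payoff=65.4950, prob=0.141288
UUU: Ā=356.1671, payoff=104.9498, prob=0.195112
Price = Σ prob·payoff / R^3 = 36.464906 / 1.404928 = 25.9550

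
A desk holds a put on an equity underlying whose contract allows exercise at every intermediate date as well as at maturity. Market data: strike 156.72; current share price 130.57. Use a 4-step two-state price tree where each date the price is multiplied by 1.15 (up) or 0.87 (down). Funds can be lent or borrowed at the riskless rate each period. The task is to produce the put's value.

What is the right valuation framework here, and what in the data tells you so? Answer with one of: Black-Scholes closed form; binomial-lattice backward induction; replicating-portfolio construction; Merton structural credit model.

Key observation: with exercise allowed before expiry on a discrete up/down model (4 steps from spot 130.57), the strike-156.72 put's value must be rolled back through the tree testing early exercise at each node.

framework: binomial-lattice backward induction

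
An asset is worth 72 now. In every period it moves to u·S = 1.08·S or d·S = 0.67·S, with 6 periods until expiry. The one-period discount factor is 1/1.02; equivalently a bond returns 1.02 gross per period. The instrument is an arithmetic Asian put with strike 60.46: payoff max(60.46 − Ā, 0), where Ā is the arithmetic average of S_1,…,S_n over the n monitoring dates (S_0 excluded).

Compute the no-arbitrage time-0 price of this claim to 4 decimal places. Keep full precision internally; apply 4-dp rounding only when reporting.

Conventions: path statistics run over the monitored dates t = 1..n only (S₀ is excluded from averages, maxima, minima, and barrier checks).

price = 1.7977

Under the martingale measure an up-move has probability p* = 0.8537; value the claim as the probability-weighted average of per-path payoffs, discounted 6 periods at R = 1.02.
Enumerate all 2^6 = 64 price paths (U = up ×1.08, D = down ×0.67); each path with k up-moves has probability p*^k·(1−p*)^(6−k).
DDDDDD: Ā=22.1597, payoff=38.3003, prob=0.000010
UDDDDD: Ā=35.7202, payoff=24.7398, prob=0.000057
DUDDDD: Ā=30.8002, payoff=29.6598, prob=0.000057
UUDDDD: Ā=49.6481, payoff=10.8119, prob=0.000334
DDUDDD: Ā=27.5038, payoff=32.9562, prob=0.000057
UDUDDD: Ā=44.3345, payoff=16.1255, prob=0.000334
DUUDDD: Ā=39.4145, payoff=21.0455, prob=0.000334
UUUDDD: Ā=63.5337, payoff=0.0000, prob=0.001950
DDDUDD: Ā=25.2952, payoff=35.1648, prob=0.000057
UDDUDD: Ā=40.7743, payoff=19.6857, prob=0.000334
DUDUDD: Ā=35.8543, payoff=24.6057, prob=0.000334
UUDUDD: Ā=57.7951, payoff=2.6649, prob=0.001950
DDUUDD: Ā=32.5579, payoff=27.9021, prob=0.000334
UDUUDD: Ā=52.4815, payoff=7.9785, prob=0.001950
DUUUDD: Ā=47.5615, payoff=12.8985, prob=0.001950
UUUUDD: Ā=76.6662, payoff=0.0000, prob=0.011373
DDDDUD: Ā=23.8154, payoff=36.6446, prob=0.000057
UDDDUD: Ā=38.3891, payoff=22.0709, prob=0.000334
DUDDUD: Ā=33.4691, payoff=26.9909, prob=0.000334
UUDDUD: Ā=53.9501, payoff=6.5099, prob=0.001950
DDUDUD: Ā=30.1727, payoff=30.2873, prob=0.000334
UDUDUD: Ā=48.6365, payoff=11.8235, prob=0.001950
DUUDUD: Ā=43.7165, payoff=16.7435, prob=0.001950
UUUDUD: Ā=70.4684, payoff=0.0000, prob=0.011373
DDDUUD: Ā=27.9641, payoff=32.4959, prob=0.000334
UDDUUD: Ā=45.0764, payoff=15.3836, prob=0.001950
DUDUUD: Ā=40.1564, payoff=20.3036, prob=0.001950
UUDUUD: Ā=64.7298, payoff=0.0000, prob=0.011373
DDUUUD: Ā=36.8600, payoff=23.6000, prob=0.001950
UDUUUD: Ā=59.4162, payoff=1.0438, prob=0.011373
DUUUUD: Ā=54.4962, payoff=5.9638, prob=0.011373
UUUUUD: Ā=87.8445, payoff=0.0000, prob=0.066342
DDDDDU: Ā=22.8240, payoff=37.6360, prob=0.000057
UDDDDU: Ā=36.7909, payoff=23.6691, prob=0.000334
DUDDDU: Ā=31.8709, payoff=28.5891, prob=0.000334
UUDDDU: Ā=51.3740, payoff=9.0860, prob=0.001950
DDUDDU: Ā=28.5745, payoff=31.8855, prob=0.000334
UDUDDU: Ā=46.0604, payoff=14.3996, prob=0.001950
DUUDDU: Ā=41.1404, payoff=19.3196, prob=0.001950
UUUDDU: Ā=66.3159, payoff=0.0000, prob=0.011373
DDDUDU: Ā=26.3659, payoff=34.0941, prob=0.000334
UDDUDU: Ā=42.5003, payoff=17.9597, prob=0.001950
DUDUDU: Ā=37.5803, payoff=22.8797, prob=0.001950
UUDUDU: Ā=60.5772, payoff=0.0000, prob=0.011373
DDUUDU: Ā=34.2839, payoff=26.1761, prob=0.001950
UDUUDU: Ā=55.2636, payoff=5.1964, prob=0.011373
DUUUDU: Ā=50.3436, payoff=10.1164, prob=0.011373
UUUUDU: Ā=81.1509, payoff=0.0000, prob=0.066342
DDDDUU: Ā=24.8862, payoff=35.5738, prob=0.000334
UDDDUU: Ā=40.1150, payoff=20.3450, prob=0.001950
DUDDUU: Ā=35.1950, payoff=25.2650, prob=0.001950
UUDDUU: Ā=56.7323, payoff=3.7277, prob=0.011373
DDUDUU: Ā=31.8986, payoff=28.5614, prob=0.001950
UDUDUU: Ā=51.4187, payoff=9.0413, prob=0.011373
DUUDUU: Ā=46.4987, payoff=13.9613, prob=0.011373
UUUDUU: Ā=74.9532, payoff=0.0000, prob=0.066342
DDDUUU: Ā=29.6901, payoff=30.7699, prob=0.001950
UDDUUU: Ā=47.8586, payoff=12.6014, prob=0.011373
DUDUUU: Ā=42.9386, payoff=17.5214, prob=0.011373
UUDUUU: Ā=69.2145, payoff=0.0000, prob=0.066342
DDUUUU: Ā=39.6422, payoff=20.8178, prob=0.011373
UDUUUU: Ā=63.9009, payoff=0.0000, prob=0.066342
DUUUUU: Ā=58.9809, payoff=1.4791, prob=0.066342
UUUUUU: Ā=95.0736, payoff=0.0000, prob=0.386995
Price = Σ prob·payoff / R^6 = 2.024509 / 1.126162 = 1.7977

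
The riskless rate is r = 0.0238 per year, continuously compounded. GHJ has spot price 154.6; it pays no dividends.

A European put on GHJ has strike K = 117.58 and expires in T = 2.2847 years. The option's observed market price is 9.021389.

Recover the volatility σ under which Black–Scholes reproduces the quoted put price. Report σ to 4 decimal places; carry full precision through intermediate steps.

At σ = 0.3162 the Black–Scholes value reproduces the quote:
σ√T = 0.3162·√2.2847 = 0.477943
d₁ = (ln(S/K) + (r+σ²/2)T) / (σ√T) = (ln(154.6/117.58) + (0.0238+0.3162²/2)·2.2847) / 0.477943 = (0.273722 + 0.168591) / 0.477943 = 0.925451
d₂ = d₁ − σ√T = 0.925451 − 0.477943 = 0.447507
e^{−rT} = 0.947076
N(−d₁) = 0.177366,  N(−d₂) = 0.327254
V = K·e^{−rT}·N(−d₂) − S·N(−d₁) = 36.442140 − 27.420751 = 9.021389 (the quoted price), and the Black–Scholes price is strictly increasing in σ, so σ is unique

sigma = 0.3162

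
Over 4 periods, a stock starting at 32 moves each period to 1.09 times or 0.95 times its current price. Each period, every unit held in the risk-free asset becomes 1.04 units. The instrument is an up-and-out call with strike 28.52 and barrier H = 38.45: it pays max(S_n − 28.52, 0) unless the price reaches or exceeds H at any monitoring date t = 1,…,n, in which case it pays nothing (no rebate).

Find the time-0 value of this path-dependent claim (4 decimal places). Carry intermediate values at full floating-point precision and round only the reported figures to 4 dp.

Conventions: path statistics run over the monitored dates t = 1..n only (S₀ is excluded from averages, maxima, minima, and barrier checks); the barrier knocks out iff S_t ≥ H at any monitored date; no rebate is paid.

No-arbitrage gives p* = (R−d)/(u−d) = 0.6429: enumerate every path, weight its payoff by its p*-probability, and discount by R^4.
Enumerate all 2^4 = 16 price paths (U = up ×1.09, D = down ×0.95); each path with k up-moves has probability p*^k·(1−p*)^(4−k).
DDDD: M=30.4000, payoff=0.0000, prob=0.016269
UDDD: M=34.8800, payoff=1.3852, prob=0.029285
DUDD: M=33.1360, payoff=1.3852, prob=0.029285
UUDD: M=38.0192, payoff=5.7923, prob=0.052712
DDUD: M=31.4792, payoff=1.3852, prob=0.029285
UDUD: M=36.1182, payoff=5.7923, prob=0.052712
DUUD: M=36.1182, payoff=5.7923, prob=0.052712
UUUD: M=41.4409, payoff=0.0000, prob=0.094882
DDDU: M=30.4000, payoff=1.3852, prob=0.029285
UDDU: M=34.8800, payoff=5.7923, prob=0.052712
DUDU: M=34.3123, payoff=5.7923, prob=0.052712
UUDU: M=39.3689, payoff=0.0000, prob=0.094882
DDUU: M=34.3123, payoff=5.7923, prob=0.052712
UDUU: M=39.3689, payoff=0.0000, prob=0.094882
DUUU: M=39.3689, payoff=0.0000, prob=0.094882
UUUU: M=45.1706, payoff=0.0000, prob=0.170788
Price = Σ prob·payoff / R^4 = 1.994231 / 1.169859 = 1.7047

price = 1.7047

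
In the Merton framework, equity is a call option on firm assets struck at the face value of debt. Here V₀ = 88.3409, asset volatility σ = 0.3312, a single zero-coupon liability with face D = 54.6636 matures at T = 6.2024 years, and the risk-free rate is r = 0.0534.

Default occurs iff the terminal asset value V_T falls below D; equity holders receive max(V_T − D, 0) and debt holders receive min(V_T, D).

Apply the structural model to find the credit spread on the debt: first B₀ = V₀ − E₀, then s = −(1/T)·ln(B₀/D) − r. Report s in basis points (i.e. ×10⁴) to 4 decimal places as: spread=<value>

Apply the equity-as-call identities (strike 54.6636, horizon 6.2024 years):
d₁ = [ln(V₀/D) + (r + σ²/2)T] / (σ√T)
   = [ln(88.3409/54.6636) + (0.0534 + 0.5·0.3312²)·6.2024] / (0.3312·√6.2024)
   = [0.480005 + 0.671389] / 0.824841 = 1.395899
d₂ = d₁ − σ√T = 1.395899 − 0.824841 = 0.571058
N(d₁) = 0.918628,  N(d₂) = 0.716020,  e^(−rT) = 0.718056
E₀ = V₀·N(d₁) − D·e^(−rT)·N(d₂)
   = 88.3409·0.918628 − 54.6636·0.718056·0.716020 = 53.047525
B₀ = V₀ − E₀ = 88.3409 − 53.047525 = 35.293375
spread = −(1/T)·ln(B₀/D) − r = −(1/6.2024)·ln(35.293375/54.6636) − 0.0534 = 0.01713766
in basis points: 0.01713766 × 10⁴ = 171.3766 bp

spread=171.3766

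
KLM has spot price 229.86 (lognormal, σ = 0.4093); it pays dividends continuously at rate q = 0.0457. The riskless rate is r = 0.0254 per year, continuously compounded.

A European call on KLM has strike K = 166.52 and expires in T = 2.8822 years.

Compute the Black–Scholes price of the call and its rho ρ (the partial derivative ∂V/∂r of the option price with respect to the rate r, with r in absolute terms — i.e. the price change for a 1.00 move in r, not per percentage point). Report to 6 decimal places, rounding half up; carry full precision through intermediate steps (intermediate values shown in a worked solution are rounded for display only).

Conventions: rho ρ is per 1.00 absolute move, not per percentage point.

σ√T = 0.4093·√2.8822 = 0.694870
d₁ = (ln(S/K) + (r−q+σ²/2)T) / (σ√T) = (ln(229.86/166.52) + (0.0254−0.0457+0.4093²/2)·2.8822) / 0.694870 = (0.322355 + 0.182914) / 0.694870 = 0.727141
d₂ = d₁ − σ√T = 0.727141 − 0.694870 = 0.032271
e^{−rT} = 0.929408
e^{−qT} = 0.876589
N(d₁) = 0.766430,  N(d₂) = 0.512872
Call price V = S·e^{−qT}·N(d₁) − K·e^{−rT}·N(d₂) = 154.430208 − 79.374595 = 75.055613
ρ = K·T·e^{−rT}·N(d₂) = 228.773458

price = 75.055613
ρ = 228.773458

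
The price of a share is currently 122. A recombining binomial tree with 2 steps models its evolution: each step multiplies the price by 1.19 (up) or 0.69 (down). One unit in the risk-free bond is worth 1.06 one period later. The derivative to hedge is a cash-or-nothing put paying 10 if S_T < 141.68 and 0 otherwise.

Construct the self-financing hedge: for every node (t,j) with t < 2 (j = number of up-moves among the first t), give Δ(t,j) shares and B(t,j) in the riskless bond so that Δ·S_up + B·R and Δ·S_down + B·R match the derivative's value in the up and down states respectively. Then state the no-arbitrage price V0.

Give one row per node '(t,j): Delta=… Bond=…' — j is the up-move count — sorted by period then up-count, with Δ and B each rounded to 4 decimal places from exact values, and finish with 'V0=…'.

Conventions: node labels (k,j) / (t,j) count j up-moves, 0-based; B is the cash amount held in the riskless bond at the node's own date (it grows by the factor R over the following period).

(0,0): Delta=-0.1144 Bond=17.9886
(1,0): Delta=0.0000 Bond=9.4340
(1,1): Delta=-0.1378 Bond=22.4528
V0=4.0263

Risk-neutral probability p* = (R−d)/(u−d) = (1.06−0.69)/(1.19−0.69) = 0.7400.
Expiry values: V(2,0)=10.0000, V(2,1)=10.0000, V(2,2)=0.0000
  t=1,j=0: stock 84.1800 → up 100.1742 (V=10.0000), down 58.0842 (V=10.0000). Price 9.4340; hedge Δ=0.0000, bond B=9.4340.
  t=1,j=1: stock 145.1800 → up 172.7642 (V=0.0000), down 100.1742 (V=10.0000). Price 2.4528; hedge Δ=-0.1378, bond B=22.4528.
  t=0,j=0: stock 122.0000 → up 145.1800 (V=2.4528), down 84.1800 (V=9.4340). Price 4.0263; hedge Δ=-0.1144, bond B=17.9886.
Verification: the root portfolio costs Δ(0,0)·S0 + B(0,0) = 4.0263, matching V0.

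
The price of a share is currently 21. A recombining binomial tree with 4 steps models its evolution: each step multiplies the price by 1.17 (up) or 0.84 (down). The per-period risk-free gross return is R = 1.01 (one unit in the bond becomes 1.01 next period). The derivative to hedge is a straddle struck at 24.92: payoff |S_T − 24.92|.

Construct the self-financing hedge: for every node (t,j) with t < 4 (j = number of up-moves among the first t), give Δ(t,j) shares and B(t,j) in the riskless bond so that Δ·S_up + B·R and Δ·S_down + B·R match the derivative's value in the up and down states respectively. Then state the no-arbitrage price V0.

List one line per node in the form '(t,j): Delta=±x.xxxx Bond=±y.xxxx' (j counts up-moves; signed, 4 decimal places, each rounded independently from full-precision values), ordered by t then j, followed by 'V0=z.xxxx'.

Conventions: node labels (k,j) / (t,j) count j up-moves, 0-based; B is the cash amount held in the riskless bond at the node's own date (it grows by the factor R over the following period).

Risk-neutral probability p* = (R−d)/(u−d) = (1.01−0.84)/(1.17−0.84) = 0.5152.
Terminal payoffs: V(4,0)=14.4647, V(4,1)=10.3573, V(4,2)=4.6362, V(4,3)=3.3325, V(4,4)=14.4316
  t=3,j=0: stock 12.4468 → up 14.5627 (V=10.3573), down 10.4553 (V=14.4647). Price 12.2265; hedge Δ=-1.0000, bond B=24.6733.
  t=3,j=1: stock 17.3366 → up 20.2838 (V=4.6362), down 14.5627 (V=10.3573). Price 7.3367; hedge Δ=-1.0000, bond B=24.6733.
  t=3,j=2: stock 24.1474 → up 28.2525 (V=3.3325), down 20.2838 (V=4.6362). Price 3.9253; hedge Δ=-0.1636, bond B=7.8760.
  t=3,j=3: stock 33.6339 → up 39.3516 (V=14.4316), down 28.2525 (V=3.3325). Price 8.9606; hedge Δ=1.0000, bond B=-24.6733.
  t=2,j=0: stock 14.8176 → up 17.3366 (V=7.3367), down 12.4468 (V=12.2265). Price 9.6114; hedge Δ=-1.0000, bond B=24.4290.
  t=2,j=1: stock 20.6388 → up 24.1474 (V=3.9253), down 17.3366 (V=7.3367). Price 5.5241; hedge Δ=-0.5009, bond B=15.8615.
  t=2,j=2: stock 28.7469 → up 33.6339 (V=8.9606), down 24.1474 (V=3.9253). Price 6.4547; hedge Δ=0.5308, bond B=-8.8038.
  t=1,j=0: stock 17.6400 → up 20.6388 (V=5.5241), down 14.8176 (V=9.6114). Price 7.4315; hedge Δ=-0.7021, bond B=19.8173.
  t=1,j=1: stock 24.5700 → up 28.7469 (V=6.4547), down 20.6388 (V=5.5241). Price 5.9440; hedge Δ=0.1148, bond B=3.1239.
  t=0,j=0: stock 21.0000 → up 24.5700 (V=5.9440), down 17.6400 (V=7.4315). Price 6.5992; hedge Δ=-0.2146, bond B=11.1066.
Verification: the root portfolio costs Δ(0,0)·S0 + B(0,0) = 6.5992, matching V0.

(0,0): Delta=-0.2146 Bond=11.1066
(1,0): Delta=-0.7021 Bond=19.8173
(1,1): Delta=0.1148 Bond=3.1239
(2,0): Delta=-1.0000 Bond=24.4290
(2,1): Delta=-0.5009 Bond=15.8615
(2,2): Delta=0.5308 Bond=-8.8038
(3,0): Delta=-1.0000 Bond=24.6733
(3,1): Delta=-1.0000 Bond=24.6733
(3,2): Delta=-0.1636 Bond=7.8760
(3,3): Delta=1.0000 Bond=-24.6733
V0=6.5992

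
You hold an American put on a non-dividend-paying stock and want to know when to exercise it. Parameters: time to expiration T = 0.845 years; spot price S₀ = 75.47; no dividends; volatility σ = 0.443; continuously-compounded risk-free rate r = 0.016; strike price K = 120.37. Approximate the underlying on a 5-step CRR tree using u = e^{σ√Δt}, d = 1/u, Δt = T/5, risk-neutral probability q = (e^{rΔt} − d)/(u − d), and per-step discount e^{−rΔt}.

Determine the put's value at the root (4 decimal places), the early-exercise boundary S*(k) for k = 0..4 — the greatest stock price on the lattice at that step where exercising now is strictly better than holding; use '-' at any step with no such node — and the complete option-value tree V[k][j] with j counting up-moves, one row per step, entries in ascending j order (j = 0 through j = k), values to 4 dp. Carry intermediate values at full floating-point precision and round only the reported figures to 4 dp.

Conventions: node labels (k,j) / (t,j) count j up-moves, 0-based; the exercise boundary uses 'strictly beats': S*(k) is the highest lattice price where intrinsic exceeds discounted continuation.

price = 46.4635
boundary = - 62.9046 52.4313 62.9046 75.4700
tree:
46.4635
57.4654 33.9237
67.9387 45.3305 20.8386
76.6682 57.4654 31.4645 8.5863
83.9444 67.9387 44.9000 16.0026 0.0000
90.0090 76.6682 57.4654 29.8247 0.0000 0.0000

Δt=0.16900  u=1.19975  d=0.83351  q=0.46199  discount=0.99730
step 5 (expiry): payoffs max(K−S,0) = 90.0090 76.6682 57.4654 29.8247 0.0000 0.0000
step 4: (k=4,j=0): S=36.4256, K−S=83.9444, hold=83.6193 ⇒ V=83.9444 exercise | (k=4,j=1): S=52.4313, K−S=67.9387, hold=67.6136 ⇒ V=67.9387 exercise | (k=4,j=2): S=75.4700, K−S=44.9000, hold=44.5750 ⇒ V=44.9000 exercise | (k=4,j=3): S=108.6320, K−S=11.7380, hold=16.0026 ⇒ V=16.0026 continue | (k=4,j=4): S=156.3657, K−S=0.0000, hold=0.0000 ⇒ V=0.0000 continue  boundary S*=75.4700
step 3: (k=3,j=0): S=43.7018, K−S=76.6682, hold=76.3432 ⇒ V=76.6682 exercise | (k=3,j=1): S=62.9046, K−S=57.4654, hold=57.1403 ⇒ V=57.4654 exercise | (k=3,j=2): S=90.5453, K−S=29.8247, hold=31.4645 ⇒ V=31.4645 continue | (k=3,j=3): S=130.3316, K−S=0.0000, hold=8.5863 ⇒ V=8.5863 continue  boundary S*=62.9046
step 2: (k=2,j=0): S=52.4313, K−S=67.9387, hold=67.6136 ⇒ V=67.9387 exercise | (k=2,j=1): S=75.4700, K−S=44.9000, hold=45.3305 ⇒ V=45.3305 continue | (k=2,j=2): S=108.6320, K−S=11.7380, hold=20.8386 ⇒ V=20.8386 continue  boundary S*=52.4313
step 1: (k=1,j=0): S=62.9046, K−S=57.4654, hold=57.3387 ⇒ V=57.4654 exercise | (k=1,j=1): S=90.5453, K−S=29.8247, hold=33.9237 ⇒ V=33.9237 continue  boundary S*=62.9046
step 0: (k=0,j=0): S=75.4700, K−S=44.9000, hold=46.4635 ⇒ V=46.4635 continue  boundary S*=-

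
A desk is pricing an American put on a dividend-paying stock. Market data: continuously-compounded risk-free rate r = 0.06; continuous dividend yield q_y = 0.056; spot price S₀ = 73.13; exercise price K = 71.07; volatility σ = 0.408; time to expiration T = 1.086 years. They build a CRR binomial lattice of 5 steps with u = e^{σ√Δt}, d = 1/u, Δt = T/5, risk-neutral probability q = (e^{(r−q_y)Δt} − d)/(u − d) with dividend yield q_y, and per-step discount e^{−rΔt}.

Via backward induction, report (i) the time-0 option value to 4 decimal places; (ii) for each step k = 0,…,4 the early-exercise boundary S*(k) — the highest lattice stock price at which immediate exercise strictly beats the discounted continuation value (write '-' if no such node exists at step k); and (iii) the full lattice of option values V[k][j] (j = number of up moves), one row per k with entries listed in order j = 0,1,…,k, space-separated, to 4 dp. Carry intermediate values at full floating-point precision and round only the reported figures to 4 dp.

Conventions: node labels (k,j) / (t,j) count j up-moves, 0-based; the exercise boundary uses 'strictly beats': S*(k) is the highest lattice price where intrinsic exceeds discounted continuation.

price = 11.0512
boundary = - - - 41.3386 49.9961
tree:
11.0512
15.9429 5.5077
22.2387 8.8578 1.6518
29.7314 13.9008 3.0698 0.0000
36.8897 21.0739 5.7053 0.0000 0.0000
42.8084 29.7314 10.6034 0.0000 0.0000 0.0000

Δt=0.21720, u=1.20943, d=0.82684, q=0.45488, disc=e^(-rΔt)=0.98705
k=5 terminal: V=max(K-S,0) → 42.8084 29.7314 10.6034 0.0000 0.0000 0.0000
k=4: j=0 S=34.1803 intr=36.8897 cont=36.3827 V=36.8897[EX]; j=1 S=49.9961 intr=21.0739 cont=20.7582 V=21.0739[EX]; j=2 S=73.1300 intr=0.0000 cont=5.7053 V=5.7053[hold]; j=3 S=106.9684 intr=0.0000 cont=0.0000 V=0.0000[hold]; j=4 S=156.4643 intr=0.0000 cont=0.0000 V=0.0000[hold]  S*(4)=49.9961
k=3: j=0 S=41.3386 intr=29.7314 cont=29.3110 V=29.7314[EX]; j=1 S=60.4666 intr=10.6034 cont=13.9008 V=13.9008[hold]; j=2 S=88.4454 intr=0.0000 cont=3.0698 V=3.0698[hold]; j=3 S=129.3705 intr=0.0000 cont=0.0000 V=0.0000[hold]  S*(3)=41.3386
k=2: j=0 S=49.9961 intr=21.0739 cont=22.2387 V=22.2387[hold]; j=1 S=73.1300 intr=0.0000 cont=8.8578 V=8.8578[hold]; j=2 S=106.9684 intr=0.0000 cont=1.6518 V=1.6518[hold]  S*(2)=-
k=1: j=0 S=60.4666 intr=10.6034 cont=15.9429 V=15.9429[hold]; j=1 S=88.4454 intr=0.0000 cont=5.5077 V=5.5077[hold]  S*(1)=-
k=0: j=0 S=73.1300 intr=0.0000 cont=11.0512 V=11.0512[hold]  S*(0)=-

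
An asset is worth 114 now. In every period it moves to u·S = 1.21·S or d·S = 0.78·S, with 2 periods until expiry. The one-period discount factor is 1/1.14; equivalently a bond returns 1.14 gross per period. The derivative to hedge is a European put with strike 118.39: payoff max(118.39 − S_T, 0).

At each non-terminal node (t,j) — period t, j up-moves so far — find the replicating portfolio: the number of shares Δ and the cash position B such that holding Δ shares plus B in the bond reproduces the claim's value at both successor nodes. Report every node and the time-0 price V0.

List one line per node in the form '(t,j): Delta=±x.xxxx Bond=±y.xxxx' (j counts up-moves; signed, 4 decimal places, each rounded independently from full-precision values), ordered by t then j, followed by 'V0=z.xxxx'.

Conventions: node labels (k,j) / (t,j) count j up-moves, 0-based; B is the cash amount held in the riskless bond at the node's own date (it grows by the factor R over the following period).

Risk-neutral probability p* = (R−d)/(u−d) = (1.14−0.78)/(1.21−0.78) = 0.8372.
Payoffs at expiry: V(2,0)=49.0324, V(2,1)=10.7968, V(2,2)=0.0000
Node (1,0) S=88.9200: V=(p*·10.7968+(1−p*)·49.0324)/1.14=14.9309; Δ=(10.7968−49.0324)/(107.5932−69.3576)=-1.0000; B=V−Δ·S=103.8509
Node (1,1) S=137.9400: V=(p*·0.0000+(1−p*)·10.7968)/1.14=1.5418; Δ=(0.0000−10.7968)/(166.9074−107.5932)=-0.1820; B=V−Δ·S=26.6506
Node (0,0) S=114.0000: V=(p*·1.5418+(1−p*)·14.9309)/1.14=3.2644; Δ=(1.5418−14.9309)/(137.9400−88.9200)=-0.2731; B=V−Δ·S=34.4018
Check: Δ(0,0)·S0 + B(0,0) = 3.2644 = V0.

(0,0): Delta=-0.2731 Bond=34.4018
(1,0): Delta=-1.0000 Bond=103.8509
(1,1): Delta=-0.1820 Bond=26.6506
V0=3.2644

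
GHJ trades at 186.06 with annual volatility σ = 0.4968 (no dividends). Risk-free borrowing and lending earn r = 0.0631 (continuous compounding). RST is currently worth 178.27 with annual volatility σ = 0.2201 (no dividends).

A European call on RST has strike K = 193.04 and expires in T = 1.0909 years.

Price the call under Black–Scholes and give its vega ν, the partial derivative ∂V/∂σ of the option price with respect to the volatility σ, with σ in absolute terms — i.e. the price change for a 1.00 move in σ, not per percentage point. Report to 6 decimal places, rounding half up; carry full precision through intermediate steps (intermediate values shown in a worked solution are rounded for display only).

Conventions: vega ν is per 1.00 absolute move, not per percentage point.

price = 15.455100
ν = 74.109343

σ√T = 0.2201·√1.0909 = 0.229886
d₁ = (ln(S/K) + (r+σ²/2)T) / (σ√T) = (ln(178.27/193.04) + (0.0631+0.2201²/2)·1.0909) / 0.229886 = (-0.079598 + 0.095260) / 0.229886 = 0.068127
d₂ = d₁ − σ√T = 0.068127 − 0.229886 = -0.161759
e^{−rT} = 0.933480
N(d₁) = 0.527158,  N(d₂) = 0.435748
Call price V = S·N(d₁) − K·e^{−rT}·N(d₂) = 93.976398 − 78.521298 = 15.455100
φ(d₁) = (1/√(2π))·e^{−d₁²/2} = 0.398018
ν = S·φ(d₁)·√T = 74.109343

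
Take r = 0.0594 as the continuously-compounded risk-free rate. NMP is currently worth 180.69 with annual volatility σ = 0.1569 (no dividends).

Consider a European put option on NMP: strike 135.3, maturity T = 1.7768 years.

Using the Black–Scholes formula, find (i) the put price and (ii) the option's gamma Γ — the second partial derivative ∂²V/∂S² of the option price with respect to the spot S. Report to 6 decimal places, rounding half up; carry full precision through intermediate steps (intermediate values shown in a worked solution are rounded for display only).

price = 0.352382
Γ = 0.001450

σ√T = 0.1569·√1.7768 = 0.209142
d₁ = (ln(S/K) + (r+σ²/2)T) / (σ√T) = (ln(180.69/135.3) + (0.0594+0.1569²/2)·1.7768) / 0.209142 = (0.289288 + 0.127412) / 0.209142 = 1.992424
d₂ = d₁ − σ√T = 1.992424 − 0.209142 = 1.783282
e^{−rT} = 0.899837
N(−d₁) = 0.023162,  N(−d₂) = 0.037270
Put price V = K·e^{−rT}·N(−d₂) − S·N(−d₁) = 4.537571 − 4.185189 = 0.352382
φ(d₁) = (1/√(2π))·e^{−d₁²/2} = 0.054814
Γ = φ(d₁) / (S·σ·√T) = 0.001450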